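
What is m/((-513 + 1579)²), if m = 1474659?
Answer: 1474659/1136356 ≈ 1.2977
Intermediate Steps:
m/((-513 + 1579)²) = 1474659/((-513 + 1579)²) = 1474659/(1066²) = 1474659/1136356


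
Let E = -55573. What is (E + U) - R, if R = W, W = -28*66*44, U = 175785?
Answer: 201524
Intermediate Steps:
W = -81312 (W = -1848*44 = -81312)
R = -81312
(E + U) - R = (-55573 + 175785) - 1*(-81312) = 120212 + 81312 = 201524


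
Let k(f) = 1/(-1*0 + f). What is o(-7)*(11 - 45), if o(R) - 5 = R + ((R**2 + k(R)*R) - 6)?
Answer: -1428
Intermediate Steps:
k(f) = 1/f (k(f) = 1/(0 + f) = 1/f)
o(R) = R + R**2 (o(R) = 5 + (R + ((R**2 + R/R) - 6)) = 5 + (R + ((R**2 + 1) - 6)) = 5 + (R + ((1 + R**2) - 6)) = 5 + (R + (-5 + R**2)) = 5 + (-5 + R + R**2) = R + R**2)
o(-7)*(11 - 45) = (-7*(1 - 7))*(11 - 45) = -7*(-6)*(-34) = 42*(-34) = -1428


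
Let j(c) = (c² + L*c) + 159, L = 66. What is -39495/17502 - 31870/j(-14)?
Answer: 178438695/3319546 ≈ 53.754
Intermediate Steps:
j(c) = 159 + c² + 66*c (j(c) = (c² + 66*c) + 159 = 159 + c² + 66*c)
-39495/17502 - 31870/j(-14) = -39495/17502 - 31870/(159 + (-14)² + 66*(-14)) = -39495*1/17502 - 31870/(159 + 196 - 924) = -13165/5834 - 31870/(-569) = -13165/5834 - 31870*(-1/569) = -13165/5834 + 31870/569 = 178438695/3319546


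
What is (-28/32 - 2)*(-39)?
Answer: 897/8 ≈ 112.13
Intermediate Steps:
(-28/32 - 2)*(-39) = (-28*1/32 - 2)*(-39) = (-7/8 - 2)*(-39) = -23/8*(-39) = 897/8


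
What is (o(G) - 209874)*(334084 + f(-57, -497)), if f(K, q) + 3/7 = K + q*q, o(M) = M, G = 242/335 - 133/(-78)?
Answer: -22304566518766061/182910 ≈ -1.2194e+11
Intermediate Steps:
G = 63431/26130 (G = 242*(1/335) - 133*(-1/78) = 242/335 + 133/78 = 63431/26130 ≈ 2.4275)
f(K, q) = -3/7 + K + q² (f(K, q) = -3/7 + (K + q*q) = -3/7 + (K + q²) = -3/7 + K + q²)
(o(G) - 209874)*(334084 + f(-57, -497)) = (63431/26130 - 209874)*(334084 + (-3/7 - 57 + (-497)²)) = -5483944189*(334084 + (-3/7 - 57 + 247009))/26130 = -5483944189*(334084 + 1728661/7)/26130 = -5483944189/26130*4067249/7 = -22304566518766061/182910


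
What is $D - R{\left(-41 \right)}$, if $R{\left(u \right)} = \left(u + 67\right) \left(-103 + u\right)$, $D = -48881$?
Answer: $-45137$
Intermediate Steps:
$R{\left(u \right)} = \left(-103 + u\right) \left(67 + u\right)$ ($R{\left(u \right)} = \left(67 + u\right) \left(-103 + u\right) = \left(-103 + u\right) \left(67 + u\right)$)
$D - R{\left(-41 \right)} = -48881 - \left(-6901 + \left(-41\right)^{2} - -1476\right) = -48881 - \left(-6901 + 1681 + 1476\right) = -48881 - -3744 = -48881 + 3744 = -45137$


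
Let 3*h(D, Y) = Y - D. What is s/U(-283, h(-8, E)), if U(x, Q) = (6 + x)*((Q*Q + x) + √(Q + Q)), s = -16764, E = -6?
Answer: -383677668/1791287257 - 905256*√3/1791287257 ≈ -0.21507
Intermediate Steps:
h(D, Y) = -D/3 + Y/3 (h(D, Y) = (Y - D)/3 = -D/3 + Y/3)
U(x, Q) = (6 + x)*(x + Q² + √2*√Q) (U(x, Q) = (6 + x)*((Q² + x) + √(2*Q)) = (6 + x)*((x + Q²) + √2*√Q) = (6 + x)*(x + Q² + √2*√Q))
s/U(-283, h(-8, E)) = -16764/((-283)² + 6*(-283) + 6*(-⅓*(-8) + (⅓)*(-6))² - 283*(-⅓*(-8) + (⅓)*(-6))² + 6*√2*√(-⅓*(-8) + (⅓)*(-6)) - 283*√2*√(-⅓*(-8) + (⅓)*(-6))) = -16764/(80089 - 1698 + 6*(8/3 - 2)² - 283*(8/3 - 2)² + 6*√2*√(8/3 - 2) - 283*√2*√(8/3 - 2)) = -16764/(80089 - 1698 + 6*(⅔)² - 283*(⅔)² + 6*√2*√(⅔) - 283*√2*√(⅔)) = -16764/(80089 - 1698 + 6*(4/9) - 283*4/9 + 6*√2*(√6/3) - 283*√2*√6/3) = -16764/(80089 - 1698 + 8/3 - 1132/9 + 4*√3 - 566*√3/3) = -16764/(704411/9 - 554*√3/3)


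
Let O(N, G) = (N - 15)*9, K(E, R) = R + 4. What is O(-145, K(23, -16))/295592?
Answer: -180/36949 ≈ -0.0048716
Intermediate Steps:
K(E, R) = 4 + R
O(N, G) = -135 + 9*N (O(N, G) = (-15 + N)*9 = -135 + 9*N)
O(-145, K(23, -16))/295592 = (-135 + 9*(-145))/295592 = (-135 - 1305)*(1/295592) = -1440*1/295592 = -180/36949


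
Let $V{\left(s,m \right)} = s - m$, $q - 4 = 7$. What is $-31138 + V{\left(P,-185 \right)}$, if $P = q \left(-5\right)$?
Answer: $-31008$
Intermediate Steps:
$q = 11$ ($q = 4 + 7 = 11$)
$P = -55$ ($P = 11 \left(-5\right) = -55$)
$-31138 + V{\left(P,-185 \right)} = -31138 - -130 = -31138 + \left(-55 + 185\right) = -31138 + 130 = -31008$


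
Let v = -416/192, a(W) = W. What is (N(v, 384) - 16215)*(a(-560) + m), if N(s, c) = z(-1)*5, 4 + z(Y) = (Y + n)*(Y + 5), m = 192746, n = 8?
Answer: -3093233670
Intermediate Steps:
z(Y) = -4 + (5 + Y)*(8 + Y) (z(Y) = -4 + (Y + 8)*(Y + 5) = -4 + (8 + Y)*(5 + Y) = -4 + (5 + Y)*(8 + Y))
v = -13/6 (v = -416*1/192 = -13/6 ≈ -2.1667)
N(s, c) = 120 (N(s, c) = (36 + (-1)² + 13*(-1))*5 = (36 + 1 - 13)*5 = 24*5 = 120)
(N(v, 384) - 16215)*(a(-560) + m) = (120 - 16215)*(-560 + 192746) = -16095*192186 = -3093233670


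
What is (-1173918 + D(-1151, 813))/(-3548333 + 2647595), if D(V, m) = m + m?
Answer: 195382/150123 ≈ 1.3015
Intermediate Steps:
D(V, m) = 2*m
(-1173918 + D(-1151, 813))/(-3548333 + 2647595) = (-1173918 + 2*813)/(-3548333 + 2647595) = (-1173918 + 1626)/(-900738) = -1172292*(-1/900738) = 195382/150123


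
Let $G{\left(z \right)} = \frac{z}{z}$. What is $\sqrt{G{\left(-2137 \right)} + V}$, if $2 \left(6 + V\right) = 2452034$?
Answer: $2 \sqrt{306503} \approx 1107.3$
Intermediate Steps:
$V = 1226011$ ($V = -6 + \frac{1}{2} \cdot 2452034 = -6 + 1226017 = 1226011$)
$G{\left(z \right)} = 1$
$\sqrt{G{\left(-2137 \right)} + V} = \sqrt{1 + 1226011} = \sqrt{1226012} = 2 \sqrt{306503}$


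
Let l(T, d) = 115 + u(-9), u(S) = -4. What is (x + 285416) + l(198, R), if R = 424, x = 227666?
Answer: 513193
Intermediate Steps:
l(T, d) = 111 (l(T, d) = 115 - 4 = 111)
(x + 285416) + l(198, R) = (227666 + 285416) + 111 = 513082 + 111 = 513193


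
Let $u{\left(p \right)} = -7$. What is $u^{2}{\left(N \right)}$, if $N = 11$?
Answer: $49$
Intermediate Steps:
$u^{2}{\left(N \right)} = \left(-7\right)^{2} = 49$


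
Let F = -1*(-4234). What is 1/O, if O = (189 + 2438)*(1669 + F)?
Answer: 1/15507181 ≈ 6.4486e-8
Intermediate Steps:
F = 4234
O = 15507181 (O = (189 + 2438)*(1669 + 4234) = 2627*5903 = 15507181)
1/O = 1/15507181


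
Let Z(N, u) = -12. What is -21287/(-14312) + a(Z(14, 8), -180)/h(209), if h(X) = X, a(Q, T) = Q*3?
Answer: 3933751/2991208 ≈ 1.3151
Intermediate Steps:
a(Q, T) = 3*Q
-21287/(-14312) + a(Z(14, 8), -180)/h(209) = -21287/(-14312) + (3*(-12))/209 = -21287*(-1/14312) - 36*1/209 = 21287/14312 - 36/209 = 3933751/2991208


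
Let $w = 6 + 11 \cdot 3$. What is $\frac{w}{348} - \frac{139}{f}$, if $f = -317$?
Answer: $\frac{20245}{36772} \approx 0.55055$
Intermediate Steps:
$w = 39$ ($w = 6 + 33 = 39$)
$\frac{w}{348} - \frac{139}{f} = \frac{39}{348} - \frac{139}{-317} = 39 \cdot \frac{1}{348} - - \frac{139}{317} = \frac{13}{116} + \frac{139}{317} = \frac{20245}{36772}$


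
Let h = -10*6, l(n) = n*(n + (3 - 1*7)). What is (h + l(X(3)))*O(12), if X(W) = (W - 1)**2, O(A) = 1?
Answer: -60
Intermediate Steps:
X(W) = (-1 + W)**2
l(n) = n*(-4 + n) (l(n) = n*(n + (3 - 7)) = n*(n - 4) = n*(-4 + n))
h = -60
(h + l(X(3)))*O(12) = (-60 + (-1 + 3)**2*(-4 + (-1 + 3)**2))*1 = (-60 + 2**2*(-4 + 2**2))*1 = (-60 + 4*(-4 + 4))*1 = (-60 + 4*0)*1 = (-60 + 0)*1 = -60*1 = -60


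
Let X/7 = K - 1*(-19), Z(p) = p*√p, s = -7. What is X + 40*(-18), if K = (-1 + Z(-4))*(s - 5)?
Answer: -503 + 672*I ≈ -503.0 + 672.0*I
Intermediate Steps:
Z(p) = p^(3/2)
K = 12 + 96*I (K = (-1 + (-4)^(3/2))*(-7 - 5) = (-1 - 8*I)*(-12) = 12 + 96*I ≈ 12.0 + 96.0*I)
X = 217 + 672*I (X = 7*((12 + 96*I) - 1*(-19)) = 7*((12 + 96*I) + 19) = 7*(31 + 96*I) = 217 + 672*I ≈ 217.0 + 672.0*I)
X + 40*(-18) = (217 + 672*I) + 40*(-18) = (217 + 672*I) - 720 = -503 + 672*I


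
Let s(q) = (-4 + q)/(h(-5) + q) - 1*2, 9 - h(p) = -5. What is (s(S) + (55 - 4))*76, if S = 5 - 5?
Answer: 25916/7 ≈ 3702.3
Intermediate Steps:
h(p) = 14 (h(p) = 9 - 1*(-5) = 9 + 5 = 14)
S = 0
s(q) = -2 + (-4 + q)/(14 + q) (s(q) = (-4 + q)/(14 + q) - 1*2 = (-4 + q)/(14 + q) - 2 = -2 + (-4 + q)/(14 + q))
(s(S) + (55 - 4))*76 = ((-32 - 1*0)/(14 + 0) + (55 - 4))*76 = ((-32 + 0)/14 + 51)*76 = ((1/14)*(-32) + 51)*76 = (-16/7 + 51)*76 = (341/7)*76 = 25916/7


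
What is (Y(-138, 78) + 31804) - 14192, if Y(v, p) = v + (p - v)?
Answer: 17690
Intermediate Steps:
Y(v, p) = p
(Y(-138, 78) + 31804) - 14192 = (78 + 31804) - 14192 = 31882 - 14192 = 17690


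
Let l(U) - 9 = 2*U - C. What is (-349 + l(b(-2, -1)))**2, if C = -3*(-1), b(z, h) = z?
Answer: 120409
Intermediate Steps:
C = 3
l(U) = 6 + 2*U (l(U) = 9 + (2*U - 1*3) = 9 + (2*U - 3) = 9 + (-3 + 2*U) = 6 + 2*U)
(-349 + l(b(-2, -1)))**2 = (-349 + (6 + 2*(-2)))**2 = (-349 + (6 - 4))**2 = (-349 + 2)**2 = (-347)**2 = 120409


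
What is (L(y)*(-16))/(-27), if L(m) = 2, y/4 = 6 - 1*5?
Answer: 32/27 ≈ 1.1852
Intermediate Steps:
y = 4 (y = 4*(6 - 1*5) = 4*(6 - 5) = 4*1 = 4)
(L(y)*(-16))/(-27) = (2*(-16))/(-27) = -32*(-1/27) = 32/27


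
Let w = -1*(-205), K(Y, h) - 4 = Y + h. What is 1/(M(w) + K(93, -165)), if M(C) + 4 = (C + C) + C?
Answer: 1/543 ≈ 0.0018416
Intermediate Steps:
K(Y, h) = 4 + Y + h (K(Y, h) = 4 + (Y + h) = 4 + Y + h)
w = 205
M(C) = -4 + 3*C (M(C) = -4 + ((C + C) + C) = -4 + (2*C + C) = -4 + 3*C)
1/(M(w) + K(93, -165)) = 1/((-4 + 3*205) + (4 + 93 - 165)) = 1/((-4 + 615) - 68) = 1/(611 - 68) = 1/543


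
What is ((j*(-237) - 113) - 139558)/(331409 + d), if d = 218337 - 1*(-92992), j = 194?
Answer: -61883/214246 ≈ -0.28884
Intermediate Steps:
d = 311329 (d = 218337 + 92992 = 311329)
((j*(-237) - 113) - 139558)/(331409 + d) = ((194*(-237) - 113) - 139558)/(331409 + 311329) = ((-45978 - 113) - 139558)/642738 = (-46091 - 139558)*(1/642738) = -185649*1/642738 = -61883/214246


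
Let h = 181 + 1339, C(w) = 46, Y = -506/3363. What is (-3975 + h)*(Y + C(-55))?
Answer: -378541360/3363 ≈ -1.1256e+5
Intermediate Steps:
Y = -506/3363 (Y = -506*1/3363 = -506/3363 ≈ -0.15046)
h = 1520
(-3975 + h)*(Y + C(-55)) = (-3975 + 1520)*(-506/3363 + 46) = -2455*154192/3363 = -378541360/3363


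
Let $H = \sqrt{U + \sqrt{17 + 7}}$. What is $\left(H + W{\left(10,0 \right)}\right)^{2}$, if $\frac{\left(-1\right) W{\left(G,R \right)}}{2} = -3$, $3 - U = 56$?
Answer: $\left(6 + i \sqrt{53 - 2 \sqrt{6}}\right)^{2} \approx -12.101 + 83.226 i$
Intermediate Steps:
$U = -53$ ($U = 3 - 56 = -53$)
$W{\left(G,R \right)} = 6$ ($W{\left(G,R \right)} = \left(-2\right) \left(-3\right) = 6$)
$H = \sqrt{-53 + 2 \sqrt{6}}$ ($H = \sqrt{-53 + \sqrt{17 + 7}} = \sqrt{-53 + \sqrt{24}} = \sqrt{-53 + 2 \sqrt{6}} \approx 6.9355 i$)
$\left(H + W{\left(10,0 \right)}\right)^{2} = \left(\sqrt{-53 + 2 \sqrt{6}} + 6\right)^{2} = \left(6 + \sqrt{-53 + 2 \sqrt{6}}\right)^{2}$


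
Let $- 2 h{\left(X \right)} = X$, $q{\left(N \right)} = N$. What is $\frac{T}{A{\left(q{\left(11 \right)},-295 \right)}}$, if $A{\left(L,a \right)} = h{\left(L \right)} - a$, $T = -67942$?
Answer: $- \frac{135884}{579} \approx -234.69$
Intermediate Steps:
$h{\left(X \right)} = - \frac{X}{2}$
$A{\left(L,a \right)} = - a - \frac{L}{2}$ ($A{\left(L,a \right)} = - \frac{L}{2} - a = - a - \frac{L}{2}$)
$\frac{T}{A{\left(q{\left(11 \right)},-295 \right)}} = - \frac{67942}{\left(-1\right) \left(-295\right) - \frac{11}{2}} = - \frac{67942}{295 - \frac{11}{2}} = - \frac{67942}{\frac{579}{2}} = \left(-67942\right) \frac{2}{579} = - \frac{135884}{579}$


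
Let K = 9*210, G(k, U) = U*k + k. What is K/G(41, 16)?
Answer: 1890/697 ≈ 2.7116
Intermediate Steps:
G(k, U) = k + U*k
K = 1890
K/G(41, 16) = 1890/((41*(1 + 16))) = 1890/((41*17)) = 1890/697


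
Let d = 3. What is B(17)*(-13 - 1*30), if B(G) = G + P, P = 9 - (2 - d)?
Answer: -1161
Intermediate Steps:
P = 10 (P = 9 - (2 - 1*3) = 9 - (2 - 3) = 9 - 1*(-1) = 9 + 1 = 10)
B(G) = 10 + G (B(G) = G + 10 = 10 + G)
B(17)*(-13 - 1*30) = (10 + 17)*(-13 - 1*30) = 27*(-13 - 30) = 27*(-43) = -1161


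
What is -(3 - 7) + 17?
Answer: 21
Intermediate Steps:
-(3 - 7) + 17 = -1*(-4) + 17 = 4 + 17 = 21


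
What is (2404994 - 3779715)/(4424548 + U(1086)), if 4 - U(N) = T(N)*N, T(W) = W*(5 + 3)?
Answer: 1374721/5010616 ≈ 0.27436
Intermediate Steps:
T(W) = 8*W (T(W) = W*8 = 8*W)
U(N) = 4 - 8*N**2 (U(N) = 4 - 8*N*N = 4 - 8*N**2)
(2404994 - 3779715)/(4424548 + U(1086)) = (2404994 - 3779715)/(4424548 + (4 - 8*1086**2)) = -1374721/(4424548 + (4 - 8*1179396)) = -1374721/(4424548 + (4 - 9435168)) = -1374721/(4424548 - 9435164) = -1374721/(-5010616) = -1374721*(-1/5010616) = 1374721/5010616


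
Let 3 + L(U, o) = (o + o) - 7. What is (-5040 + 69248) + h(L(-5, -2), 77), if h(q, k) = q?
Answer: 64194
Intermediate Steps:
L(U, o) = -10 + 2*o (L(U, o) = -3 + ((o + o) - 7) = -3 + (2*o - 7) = -3 + (-7 + 2*o) = -10 + 2*o)
(-5040 + 69248) + h(L(-5, -2), 77) = (-5040 + 69248) + (-10 + 2*(-2)) = 64208 + (-10 - 4) = 64208 - 14 = 64194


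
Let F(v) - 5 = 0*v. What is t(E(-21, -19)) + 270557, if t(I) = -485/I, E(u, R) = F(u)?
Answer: 270460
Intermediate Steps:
F(v) = 5 (F(v) = 5 + 0*v = 5 + 0 = 5)
E(u, R) = 5
t(E(-21, -19)) + 270557 = -485/5 + 270557 = -485*⅕ + 270557 = -97 + 270557 = 270460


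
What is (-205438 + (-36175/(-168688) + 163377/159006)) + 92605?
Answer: -504403168865533/4470400688 ≈ -1.1283e+5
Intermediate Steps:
(-205438 + (-36175/(-168688) + 163377/159006)) + 92605 = (-205438 + (-36175*(-1/168688) + 163377*(1/159006))) + 92605 = (-205438 + (36175/168688 + 54459/53002)) + 92605 = (-205438 + 5551963571/4470400688) + 92605 = -918384624577773/4470400688 + 92605 = -504403168865533/4470400688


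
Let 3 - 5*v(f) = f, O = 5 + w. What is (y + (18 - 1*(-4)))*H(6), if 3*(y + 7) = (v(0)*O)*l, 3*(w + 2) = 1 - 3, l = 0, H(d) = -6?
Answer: -90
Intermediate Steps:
w = -8/3 (w = -2 + (1 - 3)/3 = -2 + (1/3)*(-2) = -2 - 2/3 = -8/3 ≈ -2.6667)
O = 7/3 (O = 5 - 8/3 = 7/3 ≈ 2.3333)
v(f) = 3/5 - f/5
y = -7 (y = -7 + (((3/5 - 1/5*0)*(7/3))*0)/3 = -7 + (((3/5 + 0)*(7/3))*0)/3 = -7 + (((3/5)*(7/3))*0)/3 = -7 + ((7/5)*0)/3 = -7 + (1/3)*0 = -7 + 0 = -7)
(y + (18 - 1*(-4)))*H(6) = (-7 + (18 - 1*(-4)))*(-6) = (-7 + (18 + 4))*(-6) = (-7 + 22)*(-6) = 15*(-6) = -90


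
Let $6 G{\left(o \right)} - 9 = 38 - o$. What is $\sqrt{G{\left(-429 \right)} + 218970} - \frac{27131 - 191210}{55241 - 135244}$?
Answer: $- \frac{164079}{80003} + \frac{2 \sqrt{492861}}{3} \approx 465.98$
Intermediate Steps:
$G{\left(o \right)} = \frac{47}{6} - \frac{o}{6}$ ($G{\left(o \right)} = \frac{3}{2} + \frac{38 - o}{6} = \frac{3}{2} - \left(- \frac{19}{3} + \frac{o}{6}\right) = \frac{47}{6} - \frac{o}{6}$)
$\sqrt{G{\left(-429 \right)} + 218970} - \frac{27131 - 191210}{55241 - 135244} = \sqrt{\left(\frac{47}{6} - - \frac{143}{2}\right) + 218970} - \frac{27131 - 191210}{55241 - 135244} = \sqrt{\left(\frac{47}{6} + \frac{143}{2}\right) + 218970} - - \frac{164079}{-80003} = \sqrt{\frac{238}{3} + 218970} - \left(-164079\right) \left(- \frac{1}{80003}\right) = \sqrt{\frac{657148}{3}} - \frac{164079}{80003} = \frac{2 \sqrt{492861}}{3} - \frac{164079}{80003} = - \frac{164079}{80003} + \frac{2 \sqrt{492861}}{3}$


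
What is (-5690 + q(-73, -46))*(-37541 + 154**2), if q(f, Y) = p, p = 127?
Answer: 76908475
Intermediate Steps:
q(f, Y) = 127
(-5690 + q(-73, -46))*(-37541 + 154**2) = (-5690 + 127)*(-37541 + 154**2) = -5563*(-37541 + 23716) = -5563*(-13825) = 76908475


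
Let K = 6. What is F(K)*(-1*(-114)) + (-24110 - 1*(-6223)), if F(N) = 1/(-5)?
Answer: -89549/5 ≈ -17910.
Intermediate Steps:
F(N) = -⅕
F(K)*(-1*(-114)) + (-24110 - 1*(-6223)) = -(-1)*(-114)/5 + (-24110 - 1*(-6223)) = -⅕*114 + (-24110 + 6223) = -114/5 - 17887 = -89549/5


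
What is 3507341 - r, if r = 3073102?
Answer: 434239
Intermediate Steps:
3507341 - r = 3507341 - 1*3073102 = 3507341 - 3073102 = 434239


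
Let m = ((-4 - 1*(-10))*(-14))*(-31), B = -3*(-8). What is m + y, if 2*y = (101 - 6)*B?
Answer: 3744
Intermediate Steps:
B = 24
m = 2604 (m = ((-4 + 10)*(-14))*(-31) = (6*(-14))*(-31) = -84*(-31) = 2604)
y = 1140 (y = ((101 - 6)*24)/2 = (95*24)/2 = (½)*2280 = 1140)
m + y = 2604 + 1140 = 3744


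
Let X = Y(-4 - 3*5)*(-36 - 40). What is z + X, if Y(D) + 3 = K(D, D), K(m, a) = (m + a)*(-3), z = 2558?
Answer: -5878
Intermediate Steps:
K(m, a) = -3*a - 3*m (K(m, a) = (a + m)*(-3) = -3*a - 3*m)
Y(D) = -3 - 6*D (Y(D) = -3 + (-3*D - 3*D) = -3 - 6*D)
X = -8436 (X = (-3 - 6*(-4 - 3*5))*(-36 - 40) = (-3 - 6*(-4 - 15))*(-76) = (-3 - 6*(-19))*(-76) = (-3 + 114)*(-76) = 111*(-76) = -8436)
z + X = 2558 - 8436 = -5878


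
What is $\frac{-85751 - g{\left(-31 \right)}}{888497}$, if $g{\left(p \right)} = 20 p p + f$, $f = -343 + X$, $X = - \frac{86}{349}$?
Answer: $- \frac{36515086}{310085453} \approx -0.11776$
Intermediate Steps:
$X = - \frac{86}{349}$ ($X = \left(-86\right) \frac{1}{349} = - \frac{86}{349} \approx -0.24642$)
$f = - \frac{119793}{349}$ ($f = -343 - \frac{86}{349} = - \frac{119793}{349} \approx -343.25$)
$g{\left(p \right)} = - \frac{119793}{349} + 20 p^{2}$ ($g{\left(p \right)} = 20 p p - \frac{119793}{349} = 20 p^{2} - \frac{119793}{349} = - \frac{119793}{349} + 20 p^{2}$)
$\frac{-85751 - g{\left(-31 \right)}}{888497} = \frac{-85751 - \left(- \frac{119793}{349} + 20 \left(-31\right)^{2}\right)}{888497} = \left(-85751 - \left(- \frac{119793}{349} + 20 \cdot 961\right)\right) \frac{1}{888497} = \left(-85751 - \left(- \frac{119793}{349} + 19220\right)\right) \frac{1}{888497} = \left(-85751 - \frac{6587987}{349}\right) \frac{1}{888497} = \left(- \frac{36515086}{349}\right) \frac{1}{888497} = - \frac{36515086}{310085453}$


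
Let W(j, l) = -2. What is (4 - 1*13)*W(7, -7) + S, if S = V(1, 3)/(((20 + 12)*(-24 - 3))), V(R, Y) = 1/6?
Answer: 93311/5184 ≈ 18.000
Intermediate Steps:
V(R, Y) = 1/6
S = -1/5184 (S = 1/(6*(((20 + 12)*(-24 - 3)))) = 1/(6*((32*(-27)))) = (1/6)/(-864) = (1/6)*(-1/864) = -1/5184 ≈ -0.00019290)
(4 - 1*13)*W(7, -7) + S = (4 - 1*13)*(-2) - 1/5184 = (4 - 13)*(-2) - 1/5184 = -9*(-2) - 1/5184 = 18 - 1/5184 = 93311/5184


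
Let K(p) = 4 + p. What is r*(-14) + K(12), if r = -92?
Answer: 1304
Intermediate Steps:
r*(-14) + K(12) = -92*(-14) + (4 + 12) = 1288 + 16 = 1304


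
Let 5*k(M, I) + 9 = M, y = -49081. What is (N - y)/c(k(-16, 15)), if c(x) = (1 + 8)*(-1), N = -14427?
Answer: -34654/9 ≈ -3850.4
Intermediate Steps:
k(M, I) = -9/5 + M/5
c(x) = -9 (c(x) = 9*(-1) = -9)
(N - y)/c(k(-16, 15)) = (-14427 - 1*(-49081))/(-9) = (-14427 + 49081)*(-⅑) = 34654*(-⅑) = -34654/9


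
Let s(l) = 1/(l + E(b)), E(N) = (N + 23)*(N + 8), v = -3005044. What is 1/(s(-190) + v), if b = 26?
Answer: -1476/4435444943 ≈ -3.3277e-7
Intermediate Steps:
E(N) = (8 + N)*(23 + N) (E(N) = (23 + N)*(8 + N) = (8 + N)*(23 + N))
s(l) = 1/(1666 + l) (s(l) = 1/(l + (184 + 26**2 + 31*26)) = 1/(l + (184 + 676 + 806)) = 1/(l + 1666) = 1/(1666 + l))
1/(s(-190) + v) = 1/(1/(1666 - 190) - 3005044) = 1/(1/1476 - 3005044) = 1/(-4435444943/1476) = -1476/4435444943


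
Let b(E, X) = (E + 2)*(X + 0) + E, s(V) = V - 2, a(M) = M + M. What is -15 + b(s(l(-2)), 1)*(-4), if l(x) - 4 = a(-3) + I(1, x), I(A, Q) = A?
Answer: 1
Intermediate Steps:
a(M) = 2*M
l(x) = -1 (l(x) = 4 + (2*(-3) + 1) = 4 + (-6 + 1) = 4 - 5 = -1)
s(V) = -2 + V
b(E, X) = E + X*(2 + E) (b(E, X) = (2 + E)*X + E = X*(2 + E) + E = E + X*(2 + E))
-15 + b(s(l(-2)), 1)*(-4) = -15 + ((-2 - 1) + 2*1 + (-2 - 1)*1)*(-4) = -15 + (-3 + 2 - 3*1)*(-4) = -15 + (-3 + 2 - 3)*(-4) = -15 - 4*(-4) = -15 + 16 = 1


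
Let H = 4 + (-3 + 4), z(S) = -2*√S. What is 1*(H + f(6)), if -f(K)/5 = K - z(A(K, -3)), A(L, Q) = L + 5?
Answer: -25 - 10*√11 ≈ -58.166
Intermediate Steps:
A(L, Q) = 5 + L
f(K) = -10*√(5 + K) - 5*K (f(K) = -5*(K - (-2)*√(5 + K)) = -5*(K + 2*√(5 + K)) = -10*√(5 + K) - 5*K)
H = 5 (H = 4 + 1 = 5)
1*(H + f(6)) = 1*(5 + (-10*√(5 + 6) - 5*6)) = 1*(5 + (-10*√11 - 30)) = 1*(5 + (-30 - 10*√11)) = 1*(-25 - 10*√11) = -25 - 10*√11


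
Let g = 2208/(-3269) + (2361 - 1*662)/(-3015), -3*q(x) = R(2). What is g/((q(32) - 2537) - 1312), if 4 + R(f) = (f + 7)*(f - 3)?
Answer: 12211151/37893169230 ≈ 0.00032225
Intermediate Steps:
R(f) = -4 + (-3 + f)*(7 + f) (R(f) = -4 + (f + 7)*(f - 3) = -4 + (7 + f)*(-3 + f) = -4 + (-3 + f)*(7 + f))
q(x) = 13/3 (q(x) = -(-25 + 2² + 4*2)/3 = -(-25 + 4 + 8)/3 = -⅓*(-13) = 13/3)
g = -12211151/9856035 (g = 2208*(-1/3269) + (2361 - 662)*(-1/3015) = -2208/3269 + 1699*(-1/3015) = -2208/3269 - 1699/3015 = -12211151/9856035 ≈ -1.2390)
g/((q(32) - 2537) - 1312) = -12211151/(9856035*((13/3 - 2537) - 1312)) = -12211151/(9856035*(-7598/3 - 1312)) = -12211151/(9856035*(-11534/3)) = -12211151/9856035*(-3/11534) = 12211151/37893169230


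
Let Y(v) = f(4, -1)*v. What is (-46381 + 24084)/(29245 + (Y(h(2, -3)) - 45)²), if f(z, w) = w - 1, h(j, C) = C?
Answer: -22297/30766 ≈ -0.72473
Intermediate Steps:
f(z, w) = -1 + w
Y(v) = -2*v (Y(v) = (-1 - 1)*v = -2*v)
(-46381 + 24084)/(29245 + (Y(h(2, -3)) - 45)²) = (-46381 + 24084)/(29245 + (-2*(-3) - 45)²) = -22297/(29245 + (6 - 45)²) = -22297/(29245 + (-39)²) = -22297/(29245 + 1521) = -22297/30766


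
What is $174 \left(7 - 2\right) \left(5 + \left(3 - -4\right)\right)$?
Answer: $10440$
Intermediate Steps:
$174 \left(7 - 2\right) \left(5 + \left(3 - -4\right)\right) = 174 \cdot 5 \left(5 + \left(3 + 4\right)\right) = 174 \cdot 5 \left(5 + 7\right) = 174 \cdot 5 \cdot 12 = 174 \cdot 60 = 10440$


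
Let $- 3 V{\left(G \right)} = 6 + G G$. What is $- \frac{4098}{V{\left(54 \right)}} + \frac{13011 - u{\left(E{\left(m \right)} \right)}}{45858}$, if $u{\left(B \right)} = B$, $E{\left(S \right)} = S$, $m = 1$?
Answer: $\frac{50149456}{11166423} \approx 4.4911$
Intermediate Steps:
$V{\left(G \right)} = -2 - \frac{G^{2}}{3}$ ($V{\left(G \right)} = - \frac{6 + G G}{3} = - \frac{6 + G^{2}}{3} = -2 - \frac{G^{2}}{3}$)
$- \frac{4098}{V{\left(54 \right)}} + \frac{13011 - u{\left(E{\left(m \right)} \right)}}{45858} = - \frac{4098}{-2 - \frac{54^{2}}{3}} + \frac{13011 - 1}{45858} = - \frac{4098}{-2 - 972} + \left(13011 - 1\right) \frac{1}{45858} = - \frac{4098}{-2 - 972} + 13010 \cdot \frac{1}{45858} = - \frac{4098}{-974} + \frac{6505}{22929} = \left(-4098\right) \left(- \frac{1}{974}\right) + \frac{6505}{22929} = \frac{2049}{487} + \frac{6505}{22929} = \frac{50149456}{11166423}$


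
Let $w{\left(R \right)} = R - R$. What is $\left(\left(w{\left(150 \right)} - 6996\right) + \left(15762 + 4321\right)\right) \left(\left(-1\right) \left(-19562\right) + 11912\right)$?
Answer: $411900238$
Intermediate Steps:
$w{\left(R \right)} = 0$
$\left(\left(w{\left(150 \right)} - 6996\right) + \left(15762 + 4321\right)\right) \left(\left(-1\right) \left(-19562\right) + 11912\right) = \left(\left(0 - 6996\right) + \left(15762 + 4321\right)\right) \left(\left(-1\right) \left(-19562\right) + 11912\right) = \left(\left(0 - 6996\right) + 20083\right) \left(19562 + 11912\right) = \left(-6996 + 20083\right) 31474 = 13087 \cdot 31474 = 411900238$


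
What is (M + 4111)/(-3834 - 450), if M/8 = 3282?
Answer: -30367/4284 ≈ -7.0885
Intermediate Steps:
M = 26256 (M = 8*3282 = 26256)
(M + 4111)/(-3834 - 450) = (26256 + 4111)/(-3834 - 450) = 30367/(-4284) = 30367*(-1/4284) = -30367/4284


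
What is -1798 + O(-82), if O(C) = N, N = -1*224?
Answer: -2022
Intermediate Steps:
N = -224
O(C) = -224
-1798 + O(-82) = -1798 - 224 = -2022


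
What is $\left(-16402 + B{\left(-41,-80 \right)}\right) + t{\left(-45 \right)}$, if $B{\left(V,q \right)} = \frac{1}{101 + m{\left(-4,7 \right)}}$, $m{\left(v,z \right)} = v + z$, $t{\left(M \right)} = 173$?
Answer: $- \frac{1687815}{104} \approx -16229.0$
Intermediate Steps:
$B{\left(V,q \right)} = \frac{1}{104}$ ($B{\left(V,q \right)} = \frac{1}{101 + \left(-4 + 7\right)} = \frac{1}{101 + 3} = \frac{1}{104}$)
$\left(-16402 + B{\left(-41,-80 \right)}\right) + t{\left(-45 \right)} = \left(-16402 + \frac{1}{104}\right) + 173 = - \frac{1705807}{104} + 173 = - \frac{1687815}{104}$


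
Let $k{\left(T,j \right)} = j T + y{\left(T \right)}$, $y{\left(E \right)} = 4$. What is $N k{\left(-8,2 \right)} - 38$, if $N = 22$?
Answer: $-302$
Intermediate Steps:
$k{\left(T,j \right)} = 4 + T j$ ($k{\left(T,j \right)} = j T + 4 = T j + 4 = 4 + T j$)
$N k{\left(-8,2 \right)} - 38 = 22 \left(4 - 16\right) - 38 = 22 \left(-12\right) - 38 = -264 - 38 = -302$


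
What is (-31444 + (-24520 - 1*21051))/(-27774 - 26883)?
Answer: 77015/54657 ≈ 1.4091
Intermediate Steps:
(-31444 + (-24520 - 1*21051))/(-27774 - 26883) = (-31444 + (-24520 - 21051))/(-54657) = (-31444 - 45571)*(-1/54657) = -77015*(-1/54657) = 77015/54657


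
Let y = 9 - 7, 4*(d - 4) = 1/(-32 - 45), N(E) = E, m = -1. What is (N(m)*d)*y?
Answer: -1231/154 ≈ -7.9935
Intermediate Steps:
d = 1231/308 (d = 4 + 1/(4*(-32 - 45)) = 4 + (¼)/(-77) = 4 + (¼)*(-1/77) = 4 - 1/308 = 1231/308 ≈ 3.9968)
y = 2
(N(m)*d)*y = -1*1231/308*2 = -1231/308*2 = -1231/154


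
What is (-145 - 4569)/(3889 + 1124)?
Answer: -4714/5013 ≈ -0.94036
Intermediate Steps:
(-145 - 4569)/(3889 + 1124) = -4714/5013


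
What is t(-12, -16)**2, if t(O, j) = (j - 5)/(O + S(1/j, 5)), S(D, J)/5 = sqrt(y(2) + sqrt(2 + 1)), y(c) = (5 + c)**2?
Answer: 441/(12 - 5*sqrt(49 + sqrt(3)))**2 ≈ 0.79091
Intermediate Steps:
S(D, J) = 5*sqrt(49 + sqrt(3)) (S(D, J) = 5*sqrt((5 + 2)**2 + sqrt(2 + 1)) = 5*sqrt(7**2 + sqrt(3)) = 5*sqrt(49 + sqrt(3)))
t(O, j) = (-5 + j)/(O + 5*sqrt(49 + sqrt(3))) (t(O, j) = (j - 5)/(O + 5*sqrt(49 + sqrt(3))) = (-5 + j)/(O + 5*sqrt(49 + sqrt(3))))
t(-12, -16)**2 = ((-5 - 16)/(-12 + 5*sqrt(49 + sqrt(3))))**2 = (-21/(-12 + 5*sqrt(49 + sqrt(3))))**2 = 441/(-12 + 5*sqrt(49 + sqrt(3)))**2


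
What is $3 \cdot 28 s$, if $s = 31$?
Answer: $2604$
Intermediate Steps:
$3 \cdot 28 s = 3 \cdot 28 \cdot 31 = 84 \cdot 31 = 2604$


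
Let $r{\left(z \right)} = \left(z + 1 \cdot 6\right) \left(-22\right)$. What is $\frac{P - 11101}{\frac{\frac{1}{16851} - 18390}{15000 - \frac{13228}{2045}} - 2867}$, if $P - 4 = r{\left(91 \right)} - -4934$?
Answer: $\frac{4286906571207684}{1481959642582729} \approx 2.8927$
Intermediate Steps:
$r{\left(z \right)} = -132 - 22 z$ ($r{\left(z \right)} = \left(z + 6\right) \left(-22\right) = \left(6 + z\right) \left(-22\right) = -132 - 22 z$)
$P = 2804$ ($P = 4 - -2800 = 4 + \left(\left(-132 - 2002\right) + 4934\right) = 4 + \left(-2134 + 4934\right) = 4 + 2800 = 2804$)
$\frac{P - 11101}{\frac{\frac{1}{16851} - 18390}{15000 - \frac{13228}{2045}} - 2867} = \frac{2804 - 11101}{\frac{\frac{1}{16851} - 18390}{15000 - \frac{13228}{2045}} - 2867} = - \frac{8297}{\frac{\frac{1}{16851} - 18390}{15000 - \frac{13228}{2045}} - 2867} = - \frac{8297}{- \frac{309889889}{16851 \left(15000 - \frac{13228}{2045}\right)} - 2867} = - \frac{8297}{- \frac{309889889}{16851 \cdot \frac{30661772}{2045}} - 2867} = - \frac{8297}{\left(- \frac{309889889}{16851}\right) \frac{2045}{30661772} - 2867} = - \frac{8297}{- \frac{633724823005}{516681519972} - 2867} = - \frac{8297}{- \frac{1481959642582729}{516681519972}} = \left(-8297\right) \left(- \frac{516681519972}{1481959642582729}\right) = \frac{4286906571207684}{1481959642582729}$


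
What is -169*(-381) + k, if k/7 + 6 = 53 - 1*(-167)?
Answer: 65887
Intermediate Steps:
k = 1498 (k = -42 + 7*(53 - 1*(-167)) = -42 + 7*(53 + 167) = -42 + 7*220 = -42 + 1540 = 1498)
-169*(-381) + k = -169*(-381) + 1498 = 64389 + 1498 = 65887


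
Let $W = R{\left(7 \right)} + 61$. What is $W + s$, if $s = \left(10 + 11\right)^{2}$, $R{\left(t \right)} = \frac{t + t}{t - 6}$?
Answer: $516$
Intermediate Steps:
$R{\left(t \right)} = \frac{2 t}{-6 + t}$
$W = 75$ ($W = 2 \cdot 7 \frac{1}{-6 + 7} + 61 = 2 \cdot 7 \cdot 1^{-1} + 61 = 2 \cdot 7 \cdot 1 + 61 = 14 + 61 = 75$)
$s = 441$ ($s = 21^{2} = 441$)
$W + s = 75 + 441 = 516$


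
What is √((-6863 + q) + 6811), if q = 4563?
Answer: √4511 ≈ 67.164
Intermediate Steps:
√((-6863 + q) + 6811) = √((-6863 + 4563) + 6811) = √(-2300 + 6811) = √4511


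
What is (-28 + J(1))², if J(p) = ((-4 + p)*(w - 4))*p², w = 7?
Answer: 1369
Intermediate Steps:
J(p) = p²*(-12 + 3*p) (J(p) = ((-4 + p)*(7 - 4))*p² = ((-4 + p)*3)*p² = (-12 + 3*p)*p² = p²*(-12 + 3*p))
(-28 + J(1))² = (-28 + 3*1²*(-4 + 1))² = (-28 + 3*1*(-3))² = (-28 - 9)² = (-37)² = 1369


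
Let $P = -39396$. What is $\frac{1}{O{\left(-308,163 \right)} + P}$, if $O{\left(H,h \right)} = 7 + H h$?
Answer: $- \frac{1}{89593} \approx -1.1162 \cdot 10^{-5}$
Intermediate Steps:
$\frac{1}{O{\left(-308,163 \right)} + P} = \frac{1}{\left(7 - 50204\right) - 39396} = \frac{1}{-50197 - 39396} = \frac{1}{-89593} = - \frac{1}{89593}$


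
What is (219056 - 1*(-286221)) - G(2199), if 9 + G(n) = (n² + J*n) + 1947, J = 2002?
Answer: -8734660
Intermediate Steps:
G(n) = 1938 + n² + 2002*n (G(n) = -9 + ((n² + 2002*n) + 1947) = -9 + (1947 + n² + 2002*n) = 1938 + n² + 2002*n)
(219056 - 1*(-286221)) - G(2199) = (219056 - 1*(-286221)) - (1938 + 2199² + 2002*2199) = (219056 + 286221) - (1938 + 4835601 + 4402398) = 505277 - 1*9239937 = 505277 - 9239937 = -8734660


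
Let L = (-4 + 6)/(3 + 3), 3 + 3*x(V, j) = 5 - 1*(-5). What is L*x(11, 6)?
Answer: 7/9 ≈ 0.77778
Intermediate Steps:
x(V, j) = 7/3 (x(V, j) = -1 + (5 - 1*(-5))/3 = -1 + (5 + 5)/3 = -1 + (⅓)*10 = -1 + 10/3 = 7/3)
L = ⅓ (L = 2/6 = 2*(⅙) = ⅓ ≈ 0.33333)
L*x(11, 6) = (⅓)*(7/3) = 7/9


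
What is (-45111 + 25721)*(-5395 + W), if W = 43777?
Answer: -744226980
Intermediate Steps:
(-45111 + 25721)*(-5395 + W) = (-45111 + 25721)*(-5395 + 43777) = -19390*38382 = -744226980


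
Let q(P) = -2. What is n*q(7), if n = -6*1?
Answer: 12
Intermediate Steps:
n = -6
n*q(7) = -6*(-2) = 12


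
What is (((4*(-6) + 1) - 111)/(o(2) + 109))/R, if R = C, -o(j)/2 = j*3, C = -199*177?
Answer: 134/3416631 ≈ 3.9220e-5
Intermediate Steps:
C = -35223
o(j) = -6*j (o(j) = -2*j*3 = -6*j)
R = -35223
(((4*(-6) + 1) - 111)/(o(2) + 109))/R = (((4*(-6) + 1) - 111)/(-6*2 + 109))/(-35223) = (((-24 + 1) - 111)/(-12 + 109))*(-1/35223) = ((-23 - 111)/97)*(-1/35223) = ((1/97)*(-134))*(-1/35223) = -134/97*(-1/35223) = 134/3416631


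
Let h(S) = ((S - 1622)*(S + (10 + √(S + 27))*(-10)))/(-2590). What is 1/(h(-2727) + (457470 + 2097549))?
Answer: 17107479880330/43628732742852110569 + 3379173000*I*√3/43628732742852110569 ≈ 3.9211e-7 + 1.3415e-10*I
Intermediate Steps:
h(S) = -(-1622 + S)*(-100 + S - 10*√(27 + S))/2590 (h(S) = ((-1622 + S)*(S + (10 + √(27 + S))*(-10)))*(-1/2590) = ((-1622 + S)*(S + (-100 - 10*√(27 + S))))*(-1/2590) = ((-1622 + S)*(-100 + S - 10*√(27 + S)))*(-1/2590) = -(-1622 + S)*(-100 + S - 10*√(27 + S))/2590)
1/(h(-2727) + (457470 + 2097549)) = 1/((-16220/259 - 1622*√(27 - 2727)/259 - 1/2590*(-2727)² + (123/185)*(-2727) + (1/259)*(-2727)*√(27 - 2727)) + (457470 + 2097549)) = 1/((-16220/259 - 48660*I*√3/259 - 1/2590*7436529 - 335421/185 + (1/259)*(-2727)*√(-2700)) + 2555019) = 1/((-16220/259 - 48660*I*√3/259 - 7436529/2590 - 335421/185 + (1/259)*(-2727)*(30*I*√3)) + 2555019) = 1/((-16220/259 - 48660*I*√3/259 - 7436529/2590 - 335421/185 - 81810*I*√3/259) + 2555019) = 1/((-12294623/2590 - 130470*I*√3/259) + 2555019) = 1/(6605204587/2590 - 130470*I*√3/259)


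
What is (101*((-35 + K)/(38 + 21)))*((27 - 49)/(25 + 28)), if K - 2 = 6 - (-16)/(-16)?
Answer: 62216/3127 ≈ 19.896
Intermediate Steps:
K = 7 (K = 2 + (6 - (-16)/(-16)) = 2 + (6 - (-16)*(-1)/16) = 2 + (6 - 1*1) = 2 + (6 - 1) = 2 + 5 = 7)
(101*((-35 + K)/(38 + 21)))*((27 - 49)/(25 + 28)) = (101*((-35 + 7)/(38 + 21)))*((27 - 49)/(25 + 28)) = (101*(-28/59))*(-22/53) = -2828/59*(-22/53) = 62216/3127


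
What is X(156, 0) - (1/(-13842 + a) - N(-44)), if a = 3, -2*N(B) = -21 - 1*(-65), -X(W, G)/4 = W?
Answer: -8939993/13839 ≈ -646.00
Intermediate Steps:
X(W, G) = -4*W
N(B) = -22 (N(B) = -(-21 - 1*(-65))/2 = -(-21 + 65)/2 = -½*44 = -22)
X(156, 0) - (1/(-13842 + a) - N(-44)) = -4*156 - (1/(-13842 + 3) - 1*(-22)) = -624 - (1/(-13839) + 22) = -624 - (-1/13839 + 22) = -624 - 1*304457/13839 = -624 - 304457/13839 = -8939993/13839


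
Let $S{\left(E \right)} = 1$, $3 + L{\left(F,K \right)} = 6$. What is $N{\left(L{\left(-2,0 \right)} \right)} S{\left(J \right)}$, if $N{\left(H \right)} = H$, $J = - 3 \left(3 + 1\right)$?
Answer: $3$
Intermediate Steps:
$L{\left(F,K \right)} = 3$ ($L{\left(F,K \right)} = -3 + 6 = 3$)
$J = -12$ ($J = \left(-3\right) 4 = -12$)
$N{\left(L{\left(-2,0 \right)} \right)} S{\left(J \right)} = 3 \cdot 1 = 3$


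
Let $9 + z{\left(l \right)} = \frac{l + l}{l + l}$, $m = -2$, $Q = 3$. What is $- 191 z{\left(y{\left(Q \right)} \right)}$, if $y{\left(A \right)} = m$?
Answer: $1528$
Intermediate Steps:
$y{\left(A \right)} = -2$
$z{\left(l \right)} = -8$ ($z{\left(l \right)} = -9 + \frac{l + l}{l + l} = -9 + \frac{2 l}{2 l} = -9 + 2 l \frac{1}{2 l} = -9 + 1 = -8$)
$- 191 z{\left(y{\left(Q \right)} \right)} = \left(-191\right) \left(-8\right) = 1528$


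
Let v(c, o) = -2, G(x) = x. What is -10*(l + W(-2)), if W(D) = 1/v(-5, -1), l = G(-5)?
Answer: 55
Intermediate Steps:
l = -5
W(D) = -1/2 (W(D) = 1/(-2) = -1/2)
-10*(l + W(-2)) = -10*(-5 - 1/2) = -10*(-11/2) = 55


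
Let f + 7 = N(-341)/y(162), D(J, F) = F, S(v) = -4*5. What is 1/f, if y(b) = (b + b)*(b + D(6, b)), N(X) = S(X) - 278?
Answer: -52488/367565 ≈ -0.14280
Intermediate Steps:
S(v) = -20
N(X) = -298 (N(X) = -20 - 278 = -298)
y(b) = 4*b² (y(b) = (b + b)*(b + b) = (2*b)*(2*b) = 4*b²)
f = -367565/52488 (f = -7 - 298/(4*162²) = -7 - 298/(4*26244) = -7 - 298/104976 = -7 - 298*1/104976 = -7 - 149/52488 = -367565/52488 ≈ -7.0028)
1/f = 1/(-367565/52488) = -52488/367565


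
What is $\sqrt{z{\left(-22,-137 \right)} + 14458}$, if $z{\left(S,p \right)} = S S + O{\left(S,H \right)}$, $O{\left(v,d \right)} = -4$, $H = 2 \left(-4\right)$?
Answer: $\sqrt{14938} \approx 122.22$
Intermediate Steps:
$H = -8$
$z{\left(S,p \right)} = -4 + S^{2}$ ($z{\left(S,p \right)} = S S - 4 = S^{2} - 4 = -4 + S^{2}$)
$\sqrt{z{\left(-22,-137 \right)} + 14458} = \sqrt{\left(-4 + \left(-22\right)^{2}\right) + 14458} = \sqrt{\left(-4 + 484\right) + 14458} = \sqrt{480 + 14458} = \sqrt{14938}$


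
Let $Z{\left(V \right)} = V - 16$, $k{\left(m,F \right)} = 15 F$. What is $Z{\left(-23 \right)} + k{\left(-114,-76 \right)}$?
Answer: $-1179$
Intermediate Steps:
$Z{\left(V \right)} = -16 + V$
$Z{\left(-23 \right)} + k{\left(-114,-76 \right)} = \left(-16 - 23\right) + 15 \left(-76\right) = -39 - 1140 = -1179$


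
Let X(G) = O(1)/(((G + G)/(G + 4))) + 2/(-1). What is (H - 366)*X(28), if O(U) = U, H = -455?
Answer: 8210/7 ≈ 1172.9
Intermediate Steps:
X(G) = -2 + (4 + G)/(2*G) (X(G) = 1/((G + G)/(G + 4)) + 2/(-1) = 1/((2*G)/(4 + G)) + 2*(-1) = 1/(2*G/(4 + G)) - 2 = 1*((4 + G)/(2*G)) - 2 = (4 + G)/(2*G) - 2 = -2 + (4 + G)/(2*G))
(H - 366)*X(28) = (-455 - 366)*(-3/2 + 2/28) = -821*(-3/2 + 2*(1/28)) = -821*(-3/2 + 1/14) = -821*(-10/7) = 8210/7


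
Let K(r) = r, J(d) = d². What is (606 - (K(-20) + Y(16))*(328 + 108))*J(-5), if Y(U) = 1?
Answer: 222250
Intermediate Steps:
(606 - (K(-20) + Y(16))*(328 + 108))*J(-5) = (606 - (-20 + 1)*(328 + 108))*(-5)² = (606 - (-19)*436)*25 = (606 - 1*(-8284))*25 = (606 + 8284)*25 = 8890*25 = 222250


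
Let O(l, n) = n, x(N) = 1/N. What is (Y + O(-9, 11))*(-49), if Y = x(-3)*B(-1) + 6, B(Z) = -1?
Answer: -2548/3 ≈ -849.33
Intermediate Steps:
Y = 19/3 (Y = -1/(-3) + 6 = -⅓*(-1) + 6 = ⅓ + 6 = 19/3 ≈ 6.3333)
(Y + O(-9, 11))*(-49) = (19/3 + 11)*(-49) = (52/3)*(-49) = -2548/3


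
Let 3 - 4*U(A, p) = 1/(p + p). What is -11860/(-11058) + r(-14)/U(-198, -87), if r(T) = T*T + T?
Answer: 703470878/2891667 ≈ 243.28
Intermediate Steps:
U(A, p) = 3/4 - 1/(8*p) (U(A, p) = 3/4 - 1/(4*(p + p)) = 3/4 - 1/(2*p)/4 = 3/4 - 1/(8*p))
r(T) = T + T**2 (r(T) = T**2 + T = T + T**2)
-11860/(-11058) + r(-14)/U(-198, -87) = -11860/(-11058) + (-14*(1 - 14))/(((1/8)*(-1 + 6*(-87))/(-87))) = -11860*(-1/11058) + (-14*(-13))/(((1/8)*(-1/87)*(-1 - 522))) = 5930/5529 + 182/(((1/8)*(-1/87)*(-523))) = 5930/5529 + 182/(523/696) = 5930/5529 + 182*(696/523) = 5930/5529 + 126672/523 = 703470878/2891667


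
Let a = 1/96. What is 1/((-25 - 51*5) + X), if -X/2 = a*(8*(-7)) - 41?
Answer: -6/1181 ≈ -0.0050804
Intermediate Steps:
a = 1/96 ≈ 0.010417
X = 499/6 (X = -2*((8*(-7))/96 - 41) = -2*((1/96)*(-56) - 41) = -2*(-7/12 - 41) = -2*(-499/12) = 499/6 ≈ 83.167)
1/((-25 - 51*5) + X) = 1/((-25 - 51*5) + 499/6) = 1/((-25 - 255) + 499/6) = 1/(-280 + 499/6) = 1/(-1181/6) = -6/1181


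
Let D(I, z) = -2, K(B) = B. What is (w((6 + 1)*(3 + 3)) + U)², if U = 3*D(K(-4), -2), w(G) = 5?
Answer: 1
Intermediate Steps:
U = -6 (U = 3*(-2) = -6)
(w((6 + 1)*(3 + 3)) + U)² = (5 - 6)² = (-1)² = 1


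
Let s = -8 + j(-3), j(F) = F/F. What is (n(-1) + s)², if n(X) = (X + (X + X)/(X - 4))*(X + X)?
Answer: 841/25 ≈ 33.640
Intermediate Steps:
j(F) = 1
n(X) = 2*X*(X + 2*X/(-4 + X)) (n(X) = (X + (2*X)/(-4 + X))*(2*X) = (X + 2*X/(-4 + X))*(2*X) = 2*X*(X + 2*X/(-4 + X)))
s = -7 (s = -8 + 1 = -7)
(n(-1) + s)² = (2*(-1)²*(-2 - 1)/(-4 - 1) - 7)² = (2*1*(-3)/(-5) - 7)² = (2*1*(-⅕)*(-3) - 7)² = (6/5 - 7)² = (-29/5)² = 841/25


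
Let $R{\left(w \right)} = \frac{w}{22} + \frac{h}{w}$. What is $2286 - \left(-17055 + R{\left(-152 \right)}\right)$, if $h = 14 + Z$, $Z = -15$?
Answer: $\frac{32349693}{1672} \approx 19348.0$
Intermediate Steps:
$h = -1$ ($h = 14 - 15 = -1$)
$R{\left(w \right)} = - \frac{1}{w} + \frac{w}{22}$ ($R{\left(w \right)} = \frac{w}{22} - \frac{1}{w} = - \frac{1}{w} + \frac{w}{22}$)
$2286 - \left(-17055 + R{\left(-152 \right)}\right) = 2286 - \left(-17055 - \frac{76}{11} + \frac{1}{152}\right) = 2286 + \left(17055 - \left(\left(-1\right) \left(- \frac{1}{152}\right) - \frac{76}{11}\right)\right) = 2286 + \left(17055 - \left(\frac{1}{152} - \frac{76}{11}\right)\right) = 2286 + \left(17055 - - \frac{11541}{1672}\right) = 2286 + \left(17055 + \frac{11541}{1672}\right) = 2286 + \frac{28527501}{1672} = \frac{32349693}{1672}$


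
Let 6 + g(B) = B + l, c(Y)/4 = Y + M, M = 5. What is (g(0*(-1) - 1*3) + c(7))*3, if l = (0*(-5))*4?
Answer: 117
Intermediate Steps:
l = 0 (l = 0*4 = 0)
c(Y) = 20 + 4*Y (c(Y) = 4*(Y + 5) = 4*(5 + Y) = 20 + 4*Y)
g(B) = -6 + B (g(B) = -6 + (B + 0) = -6 + B)
(g(0*(-1) - 1*3) + c(7))*3 = ((-6 + (0*(-1) - 1*3)) + (20 + 4*7))*3 = ((-6 + (0 - 3)) + (20 + 28))*3 = ((-6 - 3) + 48)*3 = (-9 + 48)*3 = 39*3 = 117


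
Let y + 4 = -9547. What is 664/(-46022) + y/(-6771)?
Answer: 217530089/155807481 ≈ 1.3961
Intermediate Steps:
y = -9551 (y = -4 - 9547 = -9551)
664/(-46022) + y/(-6771) = 664/(-46022) - 9551/(-6771) = 664*(-1/46022) - 9551*(-1/6771) = -332/23011 + 9551/6771 = 217530089/155807481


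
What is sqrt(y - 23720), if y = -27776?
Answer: 2*I*sqrt(12874) ≈ 226.93*I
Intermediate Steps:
sqrt(y - 23720) = sqrt(-27776 - 23720) = sqrt(-51496) = 2*I*sqrt(12874)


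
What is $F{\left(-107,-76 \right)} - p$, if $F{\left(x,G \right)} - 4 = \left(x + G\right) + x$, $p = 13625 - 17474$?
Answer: $3563$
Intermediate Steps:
$p = -3849$ ($p = 13625 - 17474 = -3849$)
$F{\left(x,G \right)} = 4 + G + 2 x$ ($F{\left(x,G \right)} = 4 + \left(\left(x + G\right) + x\right) = 4 + \left(\left(G + x\right) + x\right) = 4 + \left(G + 2 x\right) = 4 + G + 2 x$)
$F{\left(-107,-76 \right)} - p = \left(4 - 76 + 2 \left(-107\right)\right) - -3849 = \left(4 - 76 - 214\right) + 3849 = -286 + 3849 = 3563$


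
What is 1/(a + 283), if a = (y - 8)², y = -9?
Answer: 1/572 ≈ 0.0017483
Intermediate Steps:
a = 289 (a = (-9 - 8)² = (-17)² = 289)
1/(a + 283) = 1/(289 + 283) = 1/572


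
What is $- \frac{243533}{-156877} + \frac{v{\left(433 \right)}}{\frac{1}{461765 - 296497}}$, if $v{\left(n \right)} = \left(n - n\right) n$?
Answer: $\frac{243533}{156877} \approx 1.5524$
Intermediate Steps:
$v{\left(n \right)} = 0$ ($v{\left(n \right)} = 0 n = 0$)
$- \frac{243533}{-156877} + \frac{v{\left(433 \right)}}{\frac{1}{461765 - 296497}} = - \frac{243533}{-156877} + \frac{0}{\frac{1}{461765 - 296497}} = \left(-243533\right) \left(- \frac{1}{156877}\right) + \frac{0}{\frac{1}{165268}} = \frac{243533}{156877} + 0 \frac{1}{\frac{1}{165268}} = \frac{243533}{156877} + 0 \cdot 165268 = \frac{243533}{156877} + 0 = \frac{243533}{156877}$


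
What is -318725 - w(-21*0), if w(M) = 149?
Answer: -318874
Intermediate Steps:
-318725 - w(-21*0) = -318725 - 1*149 = -318725 - 149 = -318874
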